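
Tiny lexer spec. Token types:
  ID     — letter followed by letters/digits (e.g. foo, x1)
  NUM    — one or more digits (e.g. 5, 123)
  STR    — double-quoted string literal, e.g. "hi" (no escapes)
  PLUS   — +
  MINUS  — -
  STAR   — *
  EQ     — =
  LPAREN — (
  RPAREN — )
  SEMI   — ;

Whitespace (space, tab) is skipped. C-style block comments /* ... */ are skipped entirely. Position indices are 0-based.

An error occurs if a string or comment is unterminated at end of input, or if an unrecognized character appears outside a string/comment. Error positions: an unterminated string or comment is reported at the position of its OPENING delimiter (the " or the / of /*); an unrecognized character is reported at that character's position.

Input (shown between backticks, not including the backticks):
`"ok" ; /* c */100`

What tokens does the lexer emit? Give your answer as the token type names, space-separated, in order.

Answer: STR SEMI NUM

Derivation:
pos=0: enter STRING mode
pos=0: emit STR "ok" (now at pos=4)
pos=5: emit SEMI ';'
pos=7: enter COMMENT mode (saw '/*')
exit COMMENT mode (now at pos=14)
pos=14: emit NUM '100' (now at pos=17)
DONE. 3 tokens: [STR, SEMI, NUM]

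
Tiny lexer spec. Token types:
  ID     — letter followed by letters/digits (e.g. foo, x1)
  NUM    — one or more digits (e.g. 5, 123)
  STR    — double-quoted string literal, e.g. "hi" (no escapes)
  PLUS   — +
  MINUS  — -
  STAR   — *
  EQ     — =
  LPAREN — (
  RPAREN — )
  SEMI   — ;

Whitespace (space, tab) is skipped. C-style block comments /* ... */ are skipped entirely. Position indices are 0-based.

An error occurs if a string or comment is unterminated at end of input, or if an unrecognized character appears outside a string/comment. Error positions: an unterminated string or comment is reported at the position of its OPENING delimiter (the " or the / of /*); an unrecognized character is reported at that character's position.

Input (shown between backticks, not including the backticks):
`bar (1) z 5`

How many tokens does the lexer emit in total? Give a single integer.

Answer: 6

Derivation:
pos=0: emit ID 'bar' (now at pos=3)
pos=4: emit LPAREN '('
pos=5: emit NUM '1' (now at pos=6)
pos=6: emit RPAREN ')'
pos=8: emit ID 'z' (now at pos=9)
pos=10: emit NUM '5' (now at pos=11)
DONE. 6 tokens: [ID, LPAREN, NUM, RPAREN, ID, NUM]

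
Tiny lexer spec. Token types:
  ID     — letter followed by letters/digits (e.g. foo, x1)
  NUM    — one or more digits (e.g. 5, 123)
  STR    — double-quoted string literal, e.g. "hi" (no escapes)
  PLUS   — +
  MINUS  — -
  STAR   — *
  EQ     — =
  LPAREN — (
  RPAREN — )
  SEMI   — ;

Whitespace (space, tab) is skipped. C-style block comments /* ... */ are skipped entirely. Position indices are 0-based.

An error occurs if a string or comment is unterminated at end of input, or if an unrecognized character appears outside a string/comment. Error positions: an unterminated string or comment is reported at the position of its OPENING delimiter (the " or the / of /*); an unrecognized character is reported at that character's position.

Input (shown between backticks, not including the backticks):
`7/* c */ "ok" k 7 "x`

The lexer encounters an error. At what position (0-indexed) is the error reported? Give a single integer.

Answer: 18

Derivation:
pos=0: emit NUM '7' (now at pos=1)
pos=1: enter COMMENT mode (saw '/*')
exit COMMENT mode (now at pos=8)
pos=9: enter STRING mode
pos=9: emit STR "ok" (now at pos=13)
pos=14: emit ID 'k' (now at pos=15)
pos=16: emit NUM '7' (now at pos=17)
pos=18: enter STRING mode
pos=18: ERROR — unterminated string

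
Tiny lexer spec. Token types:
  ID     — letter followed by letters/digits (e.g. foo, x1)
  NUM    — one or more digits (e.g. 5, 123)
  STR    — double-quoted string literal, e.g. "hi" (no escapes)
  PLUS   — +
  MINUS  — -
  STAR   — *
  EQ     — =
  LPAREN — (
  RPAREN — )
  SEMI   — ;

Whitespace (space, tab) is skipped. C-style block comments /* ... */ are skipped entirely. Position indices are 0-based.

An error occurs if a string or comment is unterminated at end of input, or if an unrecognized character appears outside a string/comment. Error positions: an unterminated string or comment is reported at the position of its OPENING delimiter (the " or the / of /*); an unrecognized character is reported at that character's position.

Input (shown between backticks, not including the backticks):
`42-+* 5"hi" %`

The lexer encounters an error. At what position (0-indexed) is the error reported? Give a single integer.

pos=0: emit NUM '42' (now at pos=2)
pos=2: emit MINUS '-'
pos=3: emit PLUS '+'
pos=4: emit STAR '*'
pos=6: emit NUM '5' (now at pos=7)
pos=7: enter STRING mode
pos=7: emit STR "hi" (now at pos=11)
pos=12: ERROR — unrecognized char '%'

Answer: 12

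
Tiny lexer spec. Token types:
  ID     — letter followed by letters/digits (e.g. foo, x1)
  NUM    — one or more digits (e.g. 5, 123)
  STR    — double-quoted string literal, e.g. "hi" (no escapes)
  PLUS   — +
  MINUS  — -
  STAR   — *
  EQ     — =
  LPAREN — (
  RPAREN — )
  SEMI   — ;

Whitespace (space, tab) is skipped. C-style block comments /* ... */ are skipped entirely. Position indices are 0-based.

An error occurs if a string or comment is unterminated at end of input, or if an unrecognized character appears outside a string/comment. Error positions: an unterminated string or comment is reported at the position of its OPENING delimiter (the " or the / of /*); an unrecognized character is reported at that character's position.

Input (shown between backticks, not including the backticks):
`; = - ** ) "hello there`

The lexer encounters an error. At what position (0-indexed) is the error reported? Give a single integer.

Answer: 11

Derivation:
pos=0: emit SEMI ';'
pos=2: emit EQ '='
pos=4: emit MINUS '-'
pos=6: emit STAR '*'
pos=7: emit STAR '*'
pos=9: emit RPAREN ')'
pos=11: enter STRING mode
pos=11: ERROR — unterminated string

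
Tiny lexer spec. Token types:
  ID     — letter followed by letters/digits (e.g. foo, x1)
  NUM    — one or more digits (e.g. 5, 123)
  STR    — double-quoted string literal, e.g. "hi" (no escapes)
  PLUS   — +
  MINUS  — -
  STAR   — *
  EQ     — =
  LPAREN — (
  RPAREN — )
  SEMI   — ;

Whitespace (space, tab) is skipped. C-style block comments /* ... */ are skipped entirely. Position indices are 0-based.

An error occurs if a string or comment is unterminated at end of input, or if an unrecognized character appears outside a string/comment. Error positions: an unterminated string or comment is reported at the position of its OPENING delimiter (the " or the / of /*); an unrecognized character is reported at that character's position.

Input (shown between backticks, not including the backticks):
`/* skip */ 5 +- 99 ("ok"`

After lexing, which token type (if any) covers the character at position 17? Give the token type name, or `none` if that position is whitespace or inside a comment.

Answer: NUM

Derivation:
pos=0: enter COMMENT mode (saw '/*')
exit COMMENT mode (now at pos=10)
pos=11: emit NUM '5' (now at pos=12)
pos=13: emit PLUS '+'
pos=14: emit MINUS '-'
pos=16: emit NUM '99' (now at pos=18)
pos=19: emit LPAREN '('
pos=20: enter STRING mode
pos=20: emit STR "ok" (now at pos=24)
DONE. 6 tokens: [NUM, PLUS, MINUS, NUM, LPAREN, STR]
Position 17: char is '9' -> NUM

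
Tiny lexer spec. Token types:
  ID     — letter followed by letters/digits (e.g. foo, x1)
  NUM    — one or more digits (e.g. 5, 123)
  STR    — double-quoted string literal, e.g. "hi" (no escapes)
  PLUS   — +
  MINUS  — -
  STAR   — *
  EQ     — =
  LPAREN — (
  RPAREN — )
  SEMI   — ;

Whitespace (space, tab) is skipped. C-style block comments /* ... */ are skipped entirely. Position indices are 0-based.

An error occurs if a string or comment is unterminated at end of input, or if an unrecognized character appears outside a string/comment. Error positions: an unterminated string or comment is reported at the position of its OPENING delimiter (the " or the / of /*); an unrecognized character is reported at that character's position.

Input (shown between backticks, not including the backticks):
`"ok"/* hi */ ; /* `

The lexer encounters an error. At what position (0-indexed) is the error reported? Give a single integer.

Answer: 15

Derivation:
pos=0: enter STRING mode
pos=0: emit STR "ok" (now at pos=4)
pos=4: enter COMMENT mode (saw '/*')
exit COMMENT mode (now at pos=12)
pos=13: emit SEMI ';'
pos=15: enter COMMENT mode (saw '/*')
pos=15: ERROR — unterminated comment (reached EOF)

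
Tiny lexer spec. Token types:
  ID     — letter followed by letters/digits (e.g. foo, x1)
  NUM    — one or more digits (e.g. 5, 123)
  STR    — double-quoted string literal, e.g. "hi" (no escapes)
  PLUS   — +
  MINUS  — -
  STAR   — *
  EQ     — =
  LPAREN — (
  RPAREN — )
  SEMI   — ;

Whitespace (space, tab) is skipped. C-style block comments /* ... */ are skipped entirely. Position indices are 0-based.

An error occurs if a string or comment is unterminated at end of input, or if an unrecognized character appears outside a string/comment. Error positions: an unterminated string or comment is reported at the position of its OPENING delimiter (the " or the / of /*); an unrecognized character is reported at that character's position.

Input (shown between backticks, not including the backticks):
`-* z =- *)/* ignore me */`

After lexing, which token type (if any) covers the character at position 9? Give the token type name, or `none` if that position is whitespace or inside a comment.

Answer: RPAREN

Derivation:
pos=0: emit MINUS '-'
pos=1: emit STAR '*'
pos=3: emit ID 'z' (now at pos=4)
pos=5: emit EQ '='
pos=6: emit MINUS '-'
pos=8: emit STAR '*'
pos=9: emit RPAREN ')'
pos=10: enter COMMENT mode (saw '/*')
exit COMMENT mode (now at pos=25)
DONE. 7 tokens: [MINUS, STAR, ID, EQ, MINUS, STAR, RPAREN]
Position 9: char is ')' -> RPAREN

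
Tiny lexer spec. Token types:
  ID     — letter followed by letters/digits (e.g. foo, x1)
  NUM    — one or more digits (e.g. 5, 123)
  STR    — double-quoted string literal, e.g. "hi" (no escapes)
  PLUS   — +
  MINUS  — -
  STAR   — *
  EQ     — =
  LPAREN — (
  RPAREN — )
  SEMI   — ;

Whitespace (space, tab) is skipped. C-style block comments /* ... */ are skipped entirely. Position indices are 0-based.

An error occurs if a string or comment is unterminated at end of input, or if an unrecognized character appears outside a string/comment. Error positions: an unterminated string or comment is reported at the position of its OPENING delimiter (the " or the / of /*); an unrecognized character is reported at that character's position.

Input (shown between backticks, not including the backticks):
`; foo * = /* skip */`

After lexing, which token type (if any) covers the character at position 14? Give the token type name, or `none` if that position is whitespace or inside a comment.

pos=0: emit SEMI ';'
pos=2: emit ID 'foo' (now at pos=5)
pos=6: emit STAR '*'
pos=8: emit EQ '='
pos=10: enter COMMENT mode (saw '/*')
exit COMMENT mode (now at pos=20)
DONE. 4 tokens: [SEMI, ID, STAR, EQ]
Position 14: char is 'k' -> none

Answer: none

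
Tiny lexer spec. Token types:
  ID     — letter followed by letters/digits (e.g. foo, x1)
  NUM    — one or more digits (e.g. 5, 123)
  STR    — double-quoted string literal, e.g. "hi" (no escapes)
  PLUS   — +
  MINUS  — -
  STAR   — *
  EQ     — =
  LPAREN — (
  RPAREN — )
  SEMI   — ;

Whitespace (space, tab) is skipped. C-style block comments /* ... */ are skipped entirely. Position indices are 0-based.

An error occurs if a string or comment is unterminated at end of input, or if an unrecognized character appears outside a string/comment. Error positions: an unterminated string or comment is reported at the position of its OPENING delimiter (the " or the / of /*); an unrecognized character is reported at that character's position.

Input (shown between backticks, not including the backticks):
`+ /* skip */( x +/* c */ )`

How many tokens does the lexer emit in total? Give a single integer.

Answer: 5

Derivation:
pos=0: emit PLUS '+'
pos=2: enter COMMENT mode (saw '/*')
exit COMMENT mode (now at pos=12)
pos=12: emit LPAREN '('
pos=14: emit ID 'x' (now at pos=15)
pos=16: emit PLUS '+'
pos=17: enter COMMENT mode (saw '/*')
exit COMMENT mode (now at pos=24)
pos=25: emit RPAREN ')'
DONE. 5 tokens: [PLUS, LPAREN, ID, PLUS, RPAREN]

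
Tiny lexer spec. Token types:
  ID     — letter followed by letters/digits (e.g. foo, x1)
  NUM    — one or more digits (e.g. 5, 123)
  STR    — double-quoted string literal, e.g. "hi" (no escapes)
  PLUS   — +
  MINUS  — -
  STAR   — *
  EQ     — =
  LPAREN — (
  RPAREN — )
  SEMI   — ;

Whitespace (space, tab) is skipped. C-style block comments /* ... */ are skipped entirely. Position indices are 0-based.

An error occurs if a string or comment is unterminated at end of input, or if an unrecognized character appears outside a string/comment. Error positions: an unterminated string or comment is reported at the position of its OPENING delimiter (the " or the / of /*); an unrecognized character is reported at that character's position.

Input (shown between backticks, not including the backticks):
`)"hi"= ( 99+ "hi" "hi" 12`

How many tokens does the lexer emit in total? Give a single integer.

Answer: 9

Derivation:
pos=0: emit RPAREN ')'
pos=1: enter STRING mode
pos=1: emit STR "hi" (now at pos=5)
pos=5: emit EQ '='
pos=7: emit LPAREN '('
pos=9: emit NUM '99' (now at pos=11)
pos=11: emit PLUS '+'
pos=13: enter STRING mode
pos=13: emit STR "hi" (now at pos=17)
pos=18: enter STRING mode
pos=18: emit STR "hi" (now at pos=22)
pos=23: emit NUM '12' (now at pos=25)
DONE. 9 tokens: [RPAREN, STR, EQ, LPAREN, NUM, PLUS, STR, STR, NUM]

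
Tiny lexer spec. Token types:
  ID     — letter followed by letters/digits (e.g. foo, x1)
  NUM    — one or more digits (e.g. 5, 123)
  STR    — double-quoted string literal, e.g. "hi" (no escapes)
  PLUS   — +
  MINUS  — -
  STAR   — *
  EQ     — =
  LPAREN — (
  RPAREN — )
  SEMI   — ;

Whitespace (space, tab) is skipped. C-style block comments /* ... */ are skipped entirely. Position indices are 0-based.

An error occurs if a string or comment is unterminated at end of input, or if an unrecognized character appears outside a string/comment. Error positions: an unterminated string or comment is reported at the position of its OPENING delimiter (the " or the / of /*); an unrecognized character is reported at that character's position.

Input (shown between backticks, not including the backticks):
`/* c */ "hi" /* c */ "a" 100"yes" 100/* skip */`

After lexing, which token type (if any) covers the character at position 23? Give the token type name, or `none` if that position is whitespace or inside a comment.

Answer: STR

Derivation:
pos=0: enter COMMENT mode (saw '/*')
exit COMMENT mode (now at pos=7)
pos=8: enter STRING mode
pos=8: emit STR "hi" (now at pos=12)
pos=13: enter COMMENT mode (saw '/*')
exit COMMENT mode (now at pos=20)
pos=21: enter STRING mode
pos=21: emit STR "a" (now at pos=24)
pos=25: emit NUM '100' (now at pos=28)
pos=28: enter STRING mode
pos=28: emit STR "yes" (now at pos=33)
pos=34: emit NUM '100' (now at pos=37)
pos=37: enter COMMENT mode (saw '/*')
exit COMMENT mode (now at pos=47)
DONE. 5 tokens: [STR, STR, NUM, STR, NUM]
Position 23: char is '"' -> STR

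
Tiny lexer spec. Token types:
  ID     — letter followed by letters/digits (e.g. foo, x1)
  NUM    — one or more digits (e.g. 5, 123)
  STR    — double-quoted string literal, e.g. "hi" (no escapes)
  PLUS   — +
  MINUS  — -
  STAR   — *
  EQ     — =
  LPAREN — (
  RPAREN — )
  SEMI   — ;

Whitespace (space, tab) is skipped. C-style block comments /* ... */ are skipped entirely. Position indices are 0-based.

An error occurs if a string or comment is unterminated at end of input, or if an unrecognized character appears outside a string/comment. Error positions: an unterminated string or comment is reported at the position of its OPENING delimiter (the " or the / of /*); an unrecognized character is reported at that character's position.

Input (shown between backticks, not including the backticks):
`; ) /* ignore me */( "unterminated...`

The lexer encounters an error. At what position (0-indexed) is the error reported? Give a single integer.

pos=0: emit SEMI ';'
pos=2: emit RPAREN ')'
pos=4: enter COMMENT mode (saw '/*')
exit COMMENT mode (now at pos=19)
pos=19: emit LPAREN '('
pos=21: enter STRING mode
pos=21: ERROR — unterminated string

Answer: 21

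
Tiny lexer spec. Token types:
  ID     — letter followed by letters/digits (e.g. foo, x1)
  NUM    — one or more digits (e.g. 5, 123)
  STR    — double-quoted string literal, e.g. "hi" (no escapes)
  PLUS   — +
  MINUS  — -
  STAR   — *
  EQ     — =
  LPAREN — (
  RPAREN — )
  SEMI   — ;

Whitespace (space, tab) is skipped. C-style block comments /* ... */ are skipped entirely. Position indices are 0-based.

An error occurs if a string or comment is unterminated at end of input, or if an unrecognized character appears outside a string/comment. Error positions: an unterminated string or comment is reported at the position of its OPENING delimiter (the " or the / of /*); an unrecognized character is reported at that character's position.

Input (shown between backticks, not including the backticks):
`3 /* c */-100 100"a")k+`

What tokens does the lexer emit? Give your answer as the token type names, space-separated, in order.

Answer: NUM MINUS NUM NUM STR RPAREN ID PLUS

Derivation:
pos=0: emit NUM '3' (now at pos=1)
pos=2: enter COMMENT mode (saw '/*')
exit COMMENT mode (now at pos=9)
pos=9: emit MINUS '-'
pos=10: emit NUM '100' (now at pos=13)
pos=14: emit NUM '100' (now at pos=17)
pos=17: enter STRING mode
pos=17: emit STR "a" (now at pos=20)
pos=20: emit RPAREN ')'
pos=21: emit ID 'k' (now at pos=22)
pos=22: emit PLUS '+'
DONE. 8 tokens: [NUM, MINUS, NUM, NUM, STR, RPAREN, ID, PLUS]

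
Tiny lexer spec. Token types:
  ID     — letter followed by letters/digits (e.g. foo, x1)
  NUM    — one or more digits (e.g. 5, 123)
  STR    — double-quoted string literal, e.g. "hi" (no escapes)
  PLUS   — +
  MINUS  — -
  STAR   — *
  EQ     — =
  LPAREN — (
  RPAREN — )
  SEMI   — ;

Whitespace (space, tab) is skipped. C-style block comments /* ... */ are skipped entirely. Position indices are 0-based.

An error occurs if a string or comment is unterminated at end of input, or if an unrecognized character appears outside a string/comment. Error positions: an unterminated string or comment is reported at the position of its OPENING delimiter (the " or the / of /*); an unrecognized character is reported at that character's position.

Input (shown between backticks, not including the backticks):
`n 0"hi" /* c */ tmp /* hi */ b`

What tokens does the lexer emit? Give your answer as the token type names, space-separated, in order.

pos=0: emit ID 'n' (now at pos=1)
pos=2: emit NUM '0' (now at pos=3)
pos=3: enter STRING mode
pos=3: emit STR "hi" (now at pos=7)
pos=8: enter COMMENT mode (saw '/*')
exit COMMENT mode (now at pos=15)
pos=16: emit ID 'tmp' (now at pos=19)
pos=20: enter COMMENT mode (saw '/*')
exit COMMENT mode (now at pos=28)
pos=29: emit ID 'b' (now at pos=30)
DONE. 5 tokens: [ID, NUM, STR, ID, ID]

Answer: ID NUM STR ID ID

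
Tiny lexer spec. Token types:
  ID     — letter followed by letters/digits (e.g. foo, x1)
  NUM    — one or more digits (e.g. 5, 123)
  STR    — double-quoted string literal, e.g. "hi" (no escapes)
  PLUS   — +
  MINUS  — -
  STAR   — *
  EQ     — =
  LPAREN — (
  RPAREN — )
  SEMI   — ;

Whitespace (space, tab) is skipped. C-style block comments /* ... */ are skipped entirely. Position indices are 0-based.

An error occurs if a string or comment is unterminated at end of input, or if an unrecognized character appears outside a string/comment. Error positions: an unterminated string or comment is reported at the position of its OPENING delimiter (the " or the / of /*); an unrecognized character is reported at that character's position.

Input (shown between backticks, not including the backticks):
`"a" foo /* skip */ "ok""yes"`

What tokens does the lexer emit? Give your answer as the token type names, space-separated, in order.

pos=0: enter STRING mode
pos=0: emit STR "a" (now at pos=3)
pos=4: emit ID 'foo' (now at pos=7)
pos=8: enter COMMENT mode (saw '/*')
exit COMMENT mode (now at pos=18)
pos=19: enter STRING mode
pos=19: emit STR "ok" (now at pos=23)
pos=23: enter STRING mode
pos=23: emit STR "yes" (now at pos=28)
DONE. 4 tokens: [STR, ID, STR, STR]

Answer: STR ID STR STR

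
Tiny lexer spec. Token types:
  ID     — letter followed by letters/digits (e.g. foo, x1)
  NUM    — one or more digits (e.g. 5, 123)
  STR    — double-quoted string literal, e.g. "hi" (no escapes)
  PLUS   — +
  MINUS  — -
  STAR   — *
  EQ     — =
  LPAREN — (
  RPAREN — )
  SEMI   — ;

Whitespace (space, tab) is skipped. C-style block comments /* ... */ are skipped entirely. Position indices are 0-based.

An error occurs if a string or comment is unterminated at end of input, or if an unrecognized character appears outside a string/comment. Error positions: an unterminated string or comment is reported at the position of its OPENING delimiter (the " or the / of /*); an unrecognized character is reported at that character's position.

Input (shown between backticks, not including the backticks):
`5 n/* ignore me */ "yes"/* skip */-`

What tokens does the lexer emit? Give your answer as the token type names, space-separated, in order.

Answer: NUM ID STR MINUS

Derivation:
pos=0: emit NUM '5' (now at pos=1)
pos=2: emit ID 'n' (now at pos=3)
pos=3: enter COMMENT mode (saw '/*')
exit COMMENT mode (now at pos=18)
pos=19: enter STRING mode
pos=19: emit STR "yes" (now at pos=24)
pos=24: enter COMMENT mode (saw '/*')
exit COMMENT mode (now at pos=34)
pos=34: emit MINUS '-'
DONE. 4 tokens: [NUM, ID, STR, MINUS]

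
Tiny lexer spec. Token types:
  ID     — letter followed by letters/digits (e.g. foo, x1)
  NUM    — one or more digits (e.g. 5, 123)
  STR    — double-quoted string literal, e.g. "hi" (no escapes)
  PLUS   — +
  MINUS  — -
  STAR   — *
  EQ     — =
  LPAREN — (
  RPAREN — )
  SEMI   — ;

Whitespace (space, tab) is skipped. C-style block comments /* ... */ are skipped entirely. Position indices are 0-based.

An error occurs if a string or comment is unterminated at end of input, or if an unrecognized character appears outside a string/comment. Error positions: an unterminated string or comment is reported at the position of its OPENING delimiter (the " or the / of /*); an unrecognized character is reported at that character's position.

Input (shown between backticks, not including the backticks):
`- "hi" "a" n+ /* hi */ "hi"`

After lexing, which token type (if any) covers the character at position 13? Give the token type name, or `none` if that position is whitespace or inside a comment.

Answer: none

Derivation:
pos=0: emit MINUS '-'
pos=2: enter STRING mode
pos=2: emit STR "hi" (now at pos=6)
pos=7: enter STRING mode
pos=7: emit STR "a" (now at pos=10)
pos=11: emit ID 'n' (now at pos=12)
pos=12: emit PLUS '+'
pos=14: enter COMMENT mode (saw '/*')
exit COMMENT mode (now at pos=22)
pos=23: enter STRING mode
pos=23: emit STR "hi" (now at pos=27)
DONE. 6 tokens: [MINUS, STR, STR, ID, PLUS, STR]
Position 13: char is ' ' -> none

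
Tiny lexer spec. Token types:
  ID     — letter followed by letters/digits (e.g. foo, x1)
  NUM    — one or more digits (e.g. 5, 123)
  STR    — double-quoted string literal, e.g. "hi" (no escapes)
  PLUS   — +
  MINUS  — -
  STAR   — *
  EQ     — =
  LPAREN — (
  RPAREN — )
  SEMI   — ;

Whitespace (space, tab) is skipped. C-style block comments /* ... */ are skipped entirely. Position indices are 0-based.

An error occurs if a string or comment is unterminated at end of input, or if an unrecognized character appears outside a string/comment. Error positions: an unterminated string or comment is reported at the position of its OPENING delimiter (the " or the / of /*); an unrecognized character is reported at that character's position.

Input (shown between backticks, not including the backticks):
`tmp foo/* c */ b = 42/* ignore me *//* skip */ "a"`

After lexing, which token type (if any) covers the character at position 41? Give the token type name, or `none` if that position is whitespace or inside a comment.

pos=0: emit ID 'tmp' (now at pos=3)
pos=4: emit ID 'foo' (now at pos=7)
pos=7: enter COMMENT mode (saw '/*')
exit COMMENT mode (now at pos=14)
pos=15: emit ID 'b' (now at pos=16)
pos=17: emit EQ '='
pos=19: emit NUM '42' (now at pos=21)
pos=21: enter COMMENT mode (saw '/*')
exit COMMENT mode (now at pos=36)
pos=36: enter COMMENT mode (saw '/*')
exit COMMENT mode (now at pos=46)
pos=47: enter STRING mode
pos=47: emit STR "a" (now at pos=50)
DONE. 6 tokens: [ID, ID, ID, EQ, NUM, STR]
Position 41: char is 'i' -> none

Answer: none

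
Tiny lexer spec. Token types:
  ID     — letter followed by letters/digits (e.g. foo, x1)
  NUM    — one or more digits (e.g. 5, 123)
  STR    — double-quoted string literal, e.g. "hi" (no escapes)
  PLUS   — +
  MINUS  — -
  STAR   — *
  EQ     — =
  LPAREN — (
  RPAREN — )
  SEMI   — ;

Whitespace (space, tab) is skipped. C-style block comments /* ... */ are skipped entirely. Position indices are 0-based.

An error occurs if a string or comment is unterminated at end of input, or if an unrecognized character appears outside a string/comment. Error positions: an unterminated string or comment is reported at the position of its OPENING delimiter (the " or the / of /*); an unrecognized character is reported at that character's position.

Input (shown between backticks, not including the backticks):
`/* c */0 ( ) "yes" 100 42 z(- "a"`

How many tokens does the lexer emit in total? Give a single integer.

Answer: 10

Derivation:
pos=0: enter COMMENT mode (saw '/*')
exit COMMENT mode (now at pos=7)
pos=7: emit NUM '0' (now at pos=8)
pos=9: emit LPAREN '('
pos=11: emit RPAREN ')'
pos=13: enter STRING mode
pos=13: emit STR "yes" (now at pos=18)
pos=19: emit NUM '100' (now at pos=22)
pos=23: emit NUM '42' (now at pos=25)
pos=26: emit ID 'z' (now at pos=27)
pos=27: emit LPAREN '('
pos=28: emit MINUS '-'
pos=30: enter STRING mode
pos=30: emit STR "a" (now at pos=33)
DONE. 10 tokens: [NUM, LPAREN, RPAREN, STR, NUM, NUM, ID, LPAREN, MINUS, STR]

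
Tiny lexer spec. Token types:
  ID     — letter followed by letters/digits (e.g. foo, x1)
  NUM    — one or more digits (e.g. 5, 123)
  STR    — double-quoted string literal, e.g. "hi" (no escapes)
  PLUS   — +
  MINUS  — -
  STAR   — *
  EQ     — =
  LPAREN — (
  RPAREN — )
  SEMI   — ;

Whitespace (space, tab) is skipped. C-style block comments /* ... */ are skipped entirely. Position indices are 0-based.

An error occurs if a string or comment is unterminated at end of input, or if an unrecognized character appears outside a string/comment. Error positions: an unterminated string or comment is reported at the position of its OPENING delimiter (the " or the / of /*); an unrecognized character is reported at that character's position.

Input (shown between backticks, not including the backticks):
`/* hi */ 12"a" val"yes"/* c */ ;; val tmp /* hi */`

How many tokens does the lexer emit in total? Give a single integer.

pos=0: enter COMMENT mode (saw '/*')
exit COMMENT mode (now at pos=8)
pos=9: emit NUM '12' (now at pos=11)
pos=11: enter STRING mode
pos=11: emit STR "a" (now at pos=14)
pos=15: emit ID 'val' (now at pos=18)
pos=18: enter STRING mode
pos=18: emit STR "yes" (now at pos=23)
pos=23: enter COMMENT mode (saw '/*')
exit COMMENT mode (now at pos=30)
pos=31: emit SEMI ';'
pos=32: emit SEMI ';'
pos=34: emit ID 'val' (now at pos=37)
pos=38: emit ID 'tmp' (now at pos=41)
pos=42: enter COMMENT mode (saw '/*')
exit COMMENT mode (now at pos=50)
DONE. 8 tokens: [NUM, STR, ID, STR, SEMI, SEMI, ID, ID]

Answer: 8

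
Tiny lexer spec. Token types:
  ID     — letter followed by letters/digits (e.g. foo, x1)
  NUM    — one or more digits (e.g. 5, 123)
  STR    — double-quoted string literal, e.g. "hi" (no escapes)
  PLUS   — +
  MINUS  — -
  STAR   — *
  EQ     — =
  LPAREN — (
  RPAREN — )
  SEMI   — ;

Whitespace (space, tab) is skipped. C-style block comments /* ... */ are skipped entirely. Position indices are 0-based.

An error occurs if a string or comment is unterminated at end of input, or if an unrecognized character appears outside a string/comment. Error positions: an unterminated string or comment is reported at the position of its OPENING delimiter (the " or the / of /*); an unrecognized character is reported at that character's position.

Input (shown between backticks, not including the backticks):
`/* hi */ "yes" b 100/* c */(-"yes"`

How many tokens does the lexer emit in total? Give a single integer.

pos=0: enter COMMENT mode (saw '/*')
exit COMMENT mode (now at pos=8)
pos=9: enter STRING mode
pos=9: emit STR "yes" (now at pos=14)
pos=15: emit ID 'b' (now at pos=16)
pos=17: emit NUM '100' (now at pos=20)
pos=20: enter COMMENT mode (saw '/*')
exit COMMENT mode (now at pos=27)
pos=27: emit LPAREN '('
pos=28: emit MINUS '-'
pos=29: enter STRING mode
pos=29: emit STR "yes" (now at pos=34)
DONE. 6 tokens: [STR, ID, NUM, LPAREN, MINUS, STR]

Answer: 6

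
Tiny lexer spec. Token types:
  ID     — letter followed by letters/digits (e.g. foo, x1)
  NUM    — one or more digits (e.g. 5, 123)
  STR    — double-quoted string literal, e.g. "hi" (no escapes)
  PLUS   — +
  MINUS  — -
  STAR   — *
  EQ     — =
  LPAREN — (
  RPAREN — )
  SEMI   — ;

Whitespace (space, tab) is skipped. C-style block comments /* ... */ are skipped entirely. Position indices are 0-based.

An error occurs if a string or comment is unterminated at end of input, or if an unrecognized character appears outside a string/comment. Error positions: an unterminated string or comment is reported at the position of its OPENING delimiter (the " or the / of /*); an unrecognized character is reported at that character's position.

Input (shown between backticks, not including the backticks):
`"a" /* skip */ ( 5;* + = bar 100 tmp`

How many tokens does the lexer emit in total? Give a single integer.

pos=0: enter STRING mode
pos=0: emit STR "a" (now at pos=3)
pos=4: enter COMMENT mode (saw '/*')
exit COMMENT mode (now at pos=14)
pos=15: emit LPAREN '('
pos=17: emit NUM '5' (now at pos=18)
pos=18: emit SEMI ';'
pos=19: emit STAR '*'
pos=21: emit PLUS '+'
pos=23: emit EQ '='
pos=25: emit ID 'bar' (now at pos=28)
pos=29: emit NUM '100' (now at pos=32)
pos=33: emit ID 'tmp' (now at pos=36)
DONE. 10 tokens: [STR, LPAREN, NUM, SEMI, STAR, PLUS, EQ, ID, NUM, ID]

Answer: 10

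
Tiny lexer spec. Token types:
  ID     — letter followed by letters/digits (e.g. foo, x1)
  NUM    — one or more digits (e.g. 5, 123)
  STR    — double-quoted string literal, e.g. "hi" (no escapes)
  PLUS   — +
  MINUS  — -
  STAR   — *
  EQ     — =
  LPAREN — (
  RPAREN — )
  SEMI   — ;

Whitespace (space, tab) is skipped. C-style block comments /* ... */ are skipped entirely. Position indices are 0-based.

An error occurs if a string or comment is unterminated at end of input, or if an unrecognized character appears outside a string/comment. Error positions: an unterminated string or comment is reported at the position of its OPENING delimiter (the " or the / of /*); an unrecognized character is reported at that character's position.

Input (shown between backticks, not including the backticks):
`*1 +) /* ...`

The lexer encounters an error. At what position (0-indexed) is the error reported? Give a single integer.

Answer: 6

Derivation:
pos=0: emit STAR '*'
pos=1: emit NUM '1' (now at pos=2)
pos=3: emit PLUS '+'
pos=4: emit RPAREN ')'
pos=6: enter COMMENT mode (saw '/*')
pos=6: ERROR — unterminated comment (reached EOF)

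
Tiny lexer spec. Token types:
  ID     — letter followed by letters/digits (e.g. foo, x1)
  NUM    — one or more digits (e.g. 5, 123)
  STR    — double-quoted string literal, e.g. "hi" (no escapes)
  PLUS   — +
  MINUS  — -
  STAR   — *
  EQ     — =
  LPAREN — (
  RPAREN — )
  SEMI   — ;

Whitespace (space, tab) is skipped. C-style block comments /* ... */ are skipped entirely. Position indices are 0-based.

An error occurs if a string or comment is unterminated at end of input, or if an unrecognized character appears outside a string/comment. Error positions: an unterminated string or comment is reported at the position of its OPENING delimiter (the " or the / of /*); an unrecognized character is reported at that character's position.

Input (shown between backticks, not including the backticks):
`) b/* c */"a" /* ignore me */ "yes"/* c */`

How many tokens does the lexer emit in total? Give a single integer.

pos=0: emit RPAREN ')'
pos=2: emit ID 'b' (now at pos=3)
pos=3: enter COMMENT mode (saw '/*')
exit COMMENT mode (now at pos=10)
pos=10: enter STRING mode
pos=10: emit STR "a" (now at pos=13)
pos=14: enter COMMENT mode (saw '/*')
exit COMMENT mode (now at pos=29)
pos=30: enter STRING mode
pos=30: emit STR "yes" (now at pos=35)
pos=35: enter COMMENT mode (saw '/*')
exit COMMENT mode (now at pos=42)
DONE. 4 tokens: [RPAREN, ID, STR, STR]

Answer: 4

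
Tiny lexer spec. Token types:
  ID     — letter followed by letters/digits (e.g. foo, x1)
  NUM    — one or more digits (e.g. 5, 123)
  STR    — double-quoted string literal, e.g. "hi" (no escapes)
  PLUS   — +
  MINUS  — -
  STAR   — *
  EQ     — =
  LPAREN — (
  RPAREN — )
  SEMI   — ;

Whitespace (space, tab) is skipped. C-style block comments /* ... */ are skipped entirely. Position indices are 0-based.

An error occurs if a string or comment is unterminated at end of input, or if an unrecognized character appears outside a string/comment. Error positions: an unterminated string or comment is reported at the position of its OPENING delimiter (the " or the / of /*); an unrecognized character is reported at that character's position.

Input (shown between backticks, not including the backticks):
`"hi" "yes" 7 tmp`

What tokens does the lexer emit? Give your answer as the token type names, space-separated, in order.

pos=0: enter STRING mode
pos=0: emit STR "hi" (now at pos=4)
pos=5: enter STRING mode
pos=5: emit STR "yes" (now at pos=10)
pos=11: emit NUM '7' (now at pos=12)
pos=13: emit ID 'tmp' (now at pos=16)
DONE. 4 tokens: [STR, STR, NUM, ID]

Answer: STR STR NUM ID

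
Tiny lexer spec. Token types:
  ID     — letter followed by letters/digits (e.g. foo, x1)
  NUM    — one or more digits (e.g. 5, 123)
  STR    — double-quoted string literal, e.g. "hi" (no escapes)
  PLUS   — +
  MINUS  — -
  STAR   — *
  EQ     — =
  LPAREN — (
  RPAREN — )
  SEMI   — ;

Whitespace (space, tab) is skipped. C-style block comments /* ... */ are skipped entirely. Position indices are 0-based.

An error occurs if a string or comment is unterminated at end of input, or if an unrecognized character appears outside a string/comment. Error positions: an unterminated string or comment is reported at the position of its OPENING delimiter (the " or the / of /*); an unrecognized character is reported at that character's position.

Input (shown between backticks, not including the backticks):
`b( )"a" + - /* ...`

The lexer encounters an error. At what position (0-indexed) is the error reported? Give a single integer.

pos=0: emit ID 'b' (now at pos=1)
pos=1: emit LPAREN '('
pos=3: emit RPAREN ')'
pos=4: enter STRING mode
pos=4: emit STR "a" (now at pos=7)
pos=8: emit PLUS '+'
pos=10: emit MINUS '-'
pos=12: enter COMMENT mode (saw '/*')
pos=12: ERROR — unterminated comment (reached EOF)

Answer: 12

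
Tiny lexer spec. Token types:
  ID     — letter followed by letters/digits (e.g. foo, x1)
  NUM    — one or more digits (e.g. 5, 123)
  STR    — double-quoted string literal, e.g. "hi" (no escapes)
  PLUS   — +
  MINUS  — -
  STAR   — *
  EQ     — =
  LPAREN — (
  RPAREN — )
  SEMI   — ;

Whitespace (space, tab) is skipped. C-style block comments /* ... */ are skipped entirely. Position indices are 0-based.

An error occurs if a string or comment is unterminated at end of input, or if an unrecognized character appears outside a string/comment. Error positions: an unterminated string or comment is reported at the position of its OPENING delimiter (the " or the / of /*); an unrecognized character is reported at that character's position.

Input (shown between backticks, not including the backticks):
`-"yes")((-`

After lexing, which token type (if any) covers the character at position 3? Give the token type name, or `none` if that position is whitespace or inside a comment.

pos=0: emit MINUS '-'
pos=1: enter STRING mode
pos=1: emit STR "yes" (now at pos=6)
pos=6: emit RPAREN ')'
pos=7: emit LPAREN '('
pos=8: emit LPAREN '('
pos=9: emit MINUS '-'
DONE. 6 tokens: [MINUS, STR, RPAREN, LPAREN, LPAREN, MINUS]
Position 3: char is 'e' -> STR

Answer: STR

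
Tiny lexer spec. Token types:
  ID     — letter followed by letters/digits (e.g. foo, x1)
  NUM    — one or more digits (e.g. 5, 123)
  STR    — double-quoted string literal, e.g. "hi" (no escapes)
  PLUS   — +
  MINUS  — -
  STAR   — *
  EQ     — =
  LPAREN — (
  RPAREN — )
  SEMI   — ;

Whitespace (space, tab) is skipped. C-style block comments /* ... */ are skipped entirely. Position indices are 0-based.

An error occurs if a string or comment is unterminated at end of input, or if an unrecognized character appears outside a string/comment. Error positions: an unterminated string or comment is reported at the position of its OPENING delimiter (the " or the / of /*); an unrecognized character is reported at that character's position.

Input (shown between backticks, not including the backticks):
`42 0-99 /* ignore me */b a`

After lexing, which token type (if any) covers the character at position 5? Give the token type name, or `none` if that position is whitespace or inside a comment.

Answer: NUM

Derivation:
pos=0: emit NUM '42' (now at pos=2)
pos=3: emit NUM '0' (now at pos=4)
pos=4: emit MINUS '-'
pos=5: emit NUM '99' (now at pos=7)
pos=8: enter COMMENT mode (saw '/*')
exit COMMENT mode (now at pos=23)
pos=23: emit ID 'b' (now at pos=24)
pos=25: emit ID 'a' (now at pos=26)
DONE. 6 tokens: [NUM, NUM, MINUS, NUM, ID, ID]
Position 5: char is '9' -> NUM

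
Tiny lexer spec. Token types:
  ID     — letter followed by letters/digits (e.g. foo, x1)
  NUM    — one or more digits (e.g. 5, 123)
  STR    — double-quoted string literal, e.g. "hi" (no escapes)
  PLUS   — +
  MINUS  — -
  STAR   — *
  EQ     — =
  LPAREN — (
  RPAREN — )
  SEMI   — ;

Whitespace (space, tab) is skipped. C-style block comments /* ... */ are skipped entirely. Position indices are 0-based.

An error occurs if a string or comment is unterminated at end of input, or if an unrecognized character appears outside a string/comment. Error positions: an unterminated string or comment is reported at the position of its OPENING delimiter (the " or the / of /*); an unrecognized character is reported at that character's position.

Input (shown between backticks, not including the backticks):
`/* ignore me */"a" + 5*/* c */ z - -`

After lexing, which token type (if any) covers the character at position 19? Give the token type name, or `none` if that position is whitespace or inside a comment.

Answer: PLUS

Derivation:
pos=0: enter COMMENT mode (saw '/*')
exit COMMENT mode (now at pos=15)
pos=15: enter STRING mode
pos=15: emit STR "a" (now at pos=18)
pos=19: emit PLUS '+'
pos=21: emit NUM '5' (now at pos=22)
pos=22: emit STAR '*'
pos=23: enter COMMENT mode (saw '/*')
exit COMMENT mode (now at pos=30)
pos=31: emit ID 'z' (now at pos=32)
pos=33: emit MINUS '-'
pos=35: emit MINUS '-'
DONE. 7 tokens: [STR, PLUS, NUM, STAR, ID, MINUS, MINUS]
Position 19: char is '+' -> PLUS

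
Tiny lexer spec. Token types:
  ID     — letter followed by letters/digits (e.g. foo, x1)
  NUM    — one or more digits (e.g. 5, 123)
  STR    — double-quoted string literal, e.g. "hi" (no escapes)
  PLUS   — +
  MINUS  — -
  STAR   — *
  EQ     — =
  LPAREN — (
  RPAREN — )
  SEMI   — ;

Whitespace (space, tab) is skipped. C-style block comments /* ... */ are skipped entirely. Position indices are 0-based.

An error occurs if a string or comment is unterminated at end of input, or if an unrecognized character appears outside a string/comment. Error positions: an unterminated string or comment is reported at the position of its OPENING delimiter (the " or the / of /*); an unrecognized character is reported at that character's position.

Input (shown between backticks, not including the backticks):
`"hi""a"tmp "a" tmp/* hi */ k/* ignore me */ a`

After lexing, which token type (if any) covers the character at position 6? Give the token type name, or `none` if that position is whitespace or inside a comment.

pos=0: enter STRING mode
pos=0: emit STR "hi" (now at pos=4)
pos=4: enter STRING mode
pos=4: emit STR "a" (now at pos=7)
pos=7: emit ID 'tmp' (now at pos=10)
pos=11: enter STRING mode
pos=11: emit STR "a" (now at pos=14)
pos=15: emit ID 'tmp' (now at pos=18)
pos=18: enter COMMENT mode (saw '/*')
exit COMMENT mode (now at pos=26)
pos=27: emit ID 'k' (now at pos=28)
pos=28: enter COMMENT mode (saw '/*')
exit COMMENT mode (now at pos=43)
pos=44: emit ID 'a' (now at pos=45)
DONE. 7 tokens: [STR, STR, ID, STR, ID, ID, ID]
Position 6: char is '"' -> STR

Answer: STR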